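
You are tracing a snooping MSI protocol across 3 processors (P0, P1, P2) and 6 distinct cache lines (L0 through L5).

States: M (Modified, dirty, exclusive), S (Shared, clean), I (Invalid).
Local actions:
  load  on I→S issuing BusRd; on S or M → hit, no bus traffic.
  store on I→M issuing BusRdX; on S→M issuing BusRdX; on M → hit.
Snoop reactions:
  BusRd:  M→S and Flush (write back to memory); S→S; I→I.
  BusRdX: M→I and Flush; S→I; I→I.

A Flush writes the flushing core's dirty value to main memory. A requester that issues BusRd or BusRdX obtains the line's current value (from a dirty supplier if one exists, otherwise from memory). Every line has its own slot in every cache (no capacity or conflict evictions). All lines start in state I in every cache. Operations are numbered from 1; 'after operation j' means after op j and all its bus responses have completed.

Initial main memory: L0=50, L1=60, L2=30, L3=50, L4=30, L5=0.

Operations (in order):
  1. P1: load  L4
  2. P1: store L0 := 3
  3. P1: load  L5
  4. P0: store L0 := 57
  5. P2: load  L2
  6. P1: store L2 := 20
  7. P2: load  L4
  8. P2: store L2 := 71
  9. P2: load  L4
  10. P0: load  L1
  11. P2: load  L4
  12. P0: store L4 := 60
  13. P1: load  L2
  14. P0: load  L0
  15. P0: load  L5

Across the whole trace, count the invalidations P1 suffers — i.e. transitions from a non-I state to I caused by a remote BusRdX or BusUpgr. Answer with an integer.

invalidations = 3

[1] P1: load  L4 | P0:I, P1:S(30), P2:I | bus: BusRd
[2] P1: store L0 := 3 | P0:I, P1:M(3), P2:I | bus: BusRdX
[3] P1: load  L5 | P0:I, P1:S(0), P2:I | bus: BusRd
[4] P0: store L0 := 57 | P0:M(57), P1:I, P2:I | bus: BusRdX,Flush
[5] P2: load  L2 | P0:I, P1:I, P2:S(30) | bus: BusRd
[6] P1: store L2 := 20 | P0:I, P1:M(20), P2:I | bus: BusRdX
[7] P2: load  L4 | P0:I, P1:S(30), P2:S(30) | bus: BusRd
[8] P2: store L2 := 71 | P0:I, P1:I, P2:M(71) | bus: BusRdX,Flush
[9] P2: load  L4 | P0:I, P1:S(30), P2:S(30) | bus: none
[10] P0: load  L1 | P0:S(60), P1:I, P2:I | bus: BusRd
[11] P2: load  L4 | P0:I, P1:S(30), P2:S(30) | bus: none
[12] P0: store L4 := 60 | P0:M(60), P1:I, P2:I | bus: BusRdX
[13] P1: load  L2 | P0:I, P1:S(71), P2:S(71) | bus: BusRd,Flush
[14] P0: load  L0 | P0:M(57), P1:I, P2:I | bus: none
[15] P0: load  L5 | P0:S(0), P1:S(0), P2:I | bus: BusRd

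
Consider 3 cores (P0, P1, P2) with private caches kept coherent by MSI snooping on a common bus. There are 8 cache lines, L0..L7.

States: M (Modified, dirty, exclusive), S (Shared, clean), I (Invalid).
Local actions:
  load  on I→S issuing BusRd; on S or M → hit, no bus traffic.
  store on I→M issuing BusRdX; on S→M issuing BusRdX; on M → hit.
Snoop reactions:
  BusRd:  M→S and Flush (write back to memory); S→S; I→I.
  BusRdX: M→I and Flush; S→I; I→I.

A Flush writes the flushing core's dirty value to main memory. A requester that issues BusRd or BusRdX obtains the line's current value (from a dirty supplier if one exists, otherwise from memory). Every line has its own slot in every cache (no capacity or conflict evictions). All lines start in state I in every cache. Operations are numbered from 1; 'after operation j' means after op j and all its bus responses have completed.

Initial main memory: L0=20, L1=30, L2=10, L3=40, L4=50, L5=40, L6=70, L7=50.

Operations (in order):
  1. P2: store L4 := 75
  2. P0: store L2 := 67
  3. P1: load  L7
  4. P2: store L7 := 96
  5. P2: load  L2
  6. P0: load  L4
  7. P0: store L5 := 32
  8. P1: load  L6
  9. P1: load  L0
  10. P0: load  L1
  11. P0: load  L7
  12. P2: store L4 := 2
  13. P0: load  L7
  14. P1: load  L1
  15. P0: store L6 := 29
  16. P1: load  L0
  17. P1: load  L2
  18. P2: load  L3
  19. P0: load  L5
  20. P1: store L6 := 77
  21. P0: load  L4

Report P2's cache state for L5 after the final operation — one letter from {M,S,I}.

[1] P2: store L4 := 75 | P0:I, P1:I, P2:M(75) | bus: BusRdX
[2] P0: store L2 := 67 | P0:M(67), P1:I, P2:I | bus: BusRdX
[3] P1: load  L7 | P0:I, P1:S(50), P2:I | bus: BusRd
[4] P2: store L7 := 96 | P0:I, P1:I, P2:M(96) | bus: BusRdX
[5] P2: load  L2 | P0:S(67), P1:I, P2:S(67) | bus: BusRd,Flush
[6] P0: load  L4 | P0:S(75), P1:I, P2:S(75) | bus: BusRd,Flush
[7] P0: store L5 := 32 | P0:M(32), P1:I, P2:I | bus: BusRdX
[8] P1: load  L6 | P0:I, P1:S(70), P2:I | bus: BusRd
[9] P1: load  L0 | P0:I, P1:S(20), P2:I | bus: BusRd
[10] P0: load  L1 | P0:S(30), P1:I, P2:I | bus: BusRd
[11] P0: load  L7 | P0:S(96), P1:I, P2:S(96) | bus: BusRd,Flush
[12] P2: store L4 := 2 | P0:I, P1:I, P2:M(2) | bus: BusRdX
[13] P0: load  L7 | P0:S(96), P1:I, P2:S(96) | bus: none
[14] P1: load  L1 | P0:S(30), P1:S(30), P2:I | bus: BusRd
[15] P0: store L6 := 29 | P0:M(29), P1:I, P2:I | bus: BusRdX
[16] P1: load  L0 | P0:I, P1:S(20), P2:I | bus: none
[17] P1: load  L2 | P0:S(67), P1:S(67), P2:S(67) | bus: BusRd
[18] P2: load  L3 | P0:I, P1:I, P2:S(40) | bus: BusRd
[19] P0: load  L5 | P0:M(32), P1:I, P2:I | bus: none
[20] P1: store L6 := 77 | P0:I, P1:M(77), P2:I | bus: BusRdX,Flush
[21] P0: load  L4 | P0:S(2), P1:I, P2:S(2) | bus: BusRd,Flush

state = I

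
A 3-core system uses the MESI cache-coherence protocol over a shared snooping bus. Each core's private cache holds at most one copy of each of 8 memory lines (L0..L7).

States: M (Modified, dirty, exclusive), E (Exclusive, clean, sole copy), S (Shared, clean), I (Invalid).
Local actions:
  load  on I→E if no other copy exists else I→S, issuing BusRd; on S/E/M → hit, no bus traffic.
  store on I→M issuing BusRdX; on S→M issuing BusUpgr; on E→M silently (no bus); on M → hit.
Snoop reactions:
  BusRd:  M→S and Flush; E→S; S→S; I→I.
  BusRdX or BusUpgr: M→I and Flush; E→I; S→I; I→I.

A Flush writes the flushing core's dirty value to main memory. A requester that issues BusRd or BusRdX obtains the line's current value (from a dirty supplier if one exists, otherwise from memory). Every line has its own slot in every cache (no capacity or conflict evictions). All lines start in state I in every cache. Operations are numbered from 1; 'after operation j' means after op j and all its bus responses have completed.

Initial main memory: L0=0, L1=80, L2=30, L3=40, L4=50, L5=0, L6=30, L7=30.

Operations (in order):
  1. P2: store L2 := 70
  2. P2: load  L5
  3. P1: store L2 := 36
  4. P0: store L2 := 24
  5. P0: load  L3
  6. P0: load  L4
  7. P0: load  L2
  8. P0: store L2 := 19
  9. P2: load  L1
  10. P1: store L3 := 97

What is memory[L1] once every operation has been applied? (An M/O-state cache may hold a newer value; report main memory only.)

  op1 P2: store L2 := 70 → I/I/M on L2; bus BusRdX; mem=30
  op2 P2: load  L5 → I/I/E on L5; bus BusRd; mem=0
  op3 P1: store L2 := 36 → I/M/I on L2; bus BusRdX Flush; mem=70
  op4 P0: store L2 := 24 → M/I/I on L2; bus BusRdX Flush; mem=36
  op5 P0: load  L3 → E/I/I on L3; bus BusRd; mem=40
  op6 P0: load  L4 → E/I/I on L4; bus BusRd; mem=50
  op7 P0: load  L2 → M/I/I on L2; bus (none); mem=36
  op8 P0: store L2 := 19 → M/I/I on L2; bus (none); mem=36
  op9 P2: load  L1 → I/I/E on L1; bus BusRd; mem=80
  op10 P1: store L3 := 97 → I/M/I on L3; bus BusRdX; mem=40

memory[L1] = 80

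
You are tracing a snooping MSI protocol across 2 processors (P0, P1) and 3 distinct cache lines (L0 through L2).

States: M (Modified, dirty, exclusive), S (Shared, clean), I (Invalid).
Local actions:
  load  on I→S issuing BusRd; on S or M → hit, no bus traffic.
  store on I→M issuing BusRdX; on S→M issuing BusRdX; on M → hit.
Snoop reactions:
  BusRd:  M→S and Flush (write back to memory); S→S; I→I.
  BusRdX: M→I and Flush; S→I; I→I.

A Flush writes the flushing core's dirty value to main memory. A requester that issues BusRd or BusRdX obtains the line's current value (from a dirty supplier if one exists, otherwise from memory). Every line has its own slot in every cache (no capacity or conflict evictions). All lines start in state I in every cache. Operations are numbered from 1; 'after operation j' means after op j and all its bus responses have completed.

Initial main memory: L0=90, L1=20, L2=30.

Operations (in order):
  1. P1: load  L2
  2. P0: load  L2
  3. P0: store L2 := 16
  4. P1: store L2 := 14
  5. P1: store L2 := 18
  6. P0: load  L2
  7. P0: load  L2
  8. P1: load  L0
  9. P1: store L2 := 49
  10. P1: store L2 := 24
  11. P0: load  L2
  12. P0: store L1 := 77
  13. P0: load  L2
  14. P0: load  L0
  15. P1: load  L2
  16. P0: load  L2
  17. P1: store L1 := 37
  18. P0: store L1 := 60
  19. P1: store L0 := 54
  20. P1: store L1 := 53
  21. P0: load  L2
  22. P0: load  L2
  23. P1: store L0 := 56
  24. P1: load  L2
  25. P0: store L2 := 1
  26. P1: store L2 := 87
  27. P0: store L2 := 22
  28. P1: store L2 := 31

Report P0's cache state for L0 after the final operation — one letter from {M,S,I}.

state = I

step 1: P1: load  L2  ⟶  IS  (L2)  txn=BusRd  M[L2]=30
step 2: P0: load  L2  ⟶  SS  (L2)  txn=BusRd  M[L2]=30
step 3: P0: store L2 := 16  ⟶  MI  (L2)  txn=BusRdX  M[L2]=30
step 4: P1: store L2 := 14  ⟶  IM  (L2)  txn=BusRdX+Flush  M[L2]=16
step 5: P1: store L2 := 18  ⟶  IM  (L2)  txn=∅  M[L2]=16
step 6: P0: load  L2  ⟶  SS  (L2)  txn=BusRd+Flush  M[L2]=18
step 7: P0: load  L2  ⟶  SS  (L2)  txn=∅  M[L2]=18
step 8: P1: load  L0  ⟶  IS  (L0)  txn=BusRd  M[L0]=90
step 9: P1: store L2 := 49  ⟶  IM  (L2)  txn=BusRdX  M[L2]=18
step 10: P1: store L2 := 24  ⟶  IM  (L2)  txn=∅  M[L2]=18
step 11: P0: load  L2  ⟶  SS  (L2)  txn=BusRd+Flush  M[L2]=24
step 12: P0: store L1 := 77  ⟶  MI  (L1)  txn=BusRdX  M[L1]=20
step 13: P0: load  L2  ⟶  SS  (L2)  txn=∅  M[L2]=24
step 14: P0: load  L0  ⟶  SS  (L0)  txn=BusRd  M[L0]=90
step 15: P1: load  L2  ⟶  SS  (L2)  txn=∅  M[L2]=24
step 16: P0: load  L2  ⟶  SS  (L2)  txn=∅  M[L2]=24
step 17: P1: store L1 := 37  ⟶  IM  (L1)  txn=BusRdX+Flush  M[L1]=77
step 18: P0: store L1 := 60  ⟶  MI  (L1)  txn=BusRdX+Flush  M[L1]=37
step 19: P1: store L0 := 54  ⟶  IM  (L0)  txn=BusRdX  M[L0]=90
step 20: P1: store L1 := 53  ⟶  IM  (L1)  txn=BusRdX+Flush  M[L1]=60
step 21: P0: load  L2  ⟶  SS  (L2)  txn=∅  M[L2]=24
step 22: P0: load  L2  ⟶  SS  (L2)  txn=∅  M[L2]=24
step 23: P1: store L0 := 56  ⟶  IM  (L0)  txn=∅  M[L0]=90
step 24: P1: load  L2  ⟶  SS  (L2)  txn=∅  M[L2]=24
step 25: P0: store L2 := 1  ⟶  MI  (L2)  txn=BusRdX  M[L2]=24
step 26: P1: store L2 := 87  ⟶  IM  (L2)  txn=BusRdX+Flush  M[L2]=1
step 27: P0: store L2 := 22  ⟶  MI  (L2)  txn=BusRdX+Flush  M[L2]=87
step 28: P1: store L2 := 31  ⟶  IM  (L2)  txn=BusRdX+Flush  M[L2]=22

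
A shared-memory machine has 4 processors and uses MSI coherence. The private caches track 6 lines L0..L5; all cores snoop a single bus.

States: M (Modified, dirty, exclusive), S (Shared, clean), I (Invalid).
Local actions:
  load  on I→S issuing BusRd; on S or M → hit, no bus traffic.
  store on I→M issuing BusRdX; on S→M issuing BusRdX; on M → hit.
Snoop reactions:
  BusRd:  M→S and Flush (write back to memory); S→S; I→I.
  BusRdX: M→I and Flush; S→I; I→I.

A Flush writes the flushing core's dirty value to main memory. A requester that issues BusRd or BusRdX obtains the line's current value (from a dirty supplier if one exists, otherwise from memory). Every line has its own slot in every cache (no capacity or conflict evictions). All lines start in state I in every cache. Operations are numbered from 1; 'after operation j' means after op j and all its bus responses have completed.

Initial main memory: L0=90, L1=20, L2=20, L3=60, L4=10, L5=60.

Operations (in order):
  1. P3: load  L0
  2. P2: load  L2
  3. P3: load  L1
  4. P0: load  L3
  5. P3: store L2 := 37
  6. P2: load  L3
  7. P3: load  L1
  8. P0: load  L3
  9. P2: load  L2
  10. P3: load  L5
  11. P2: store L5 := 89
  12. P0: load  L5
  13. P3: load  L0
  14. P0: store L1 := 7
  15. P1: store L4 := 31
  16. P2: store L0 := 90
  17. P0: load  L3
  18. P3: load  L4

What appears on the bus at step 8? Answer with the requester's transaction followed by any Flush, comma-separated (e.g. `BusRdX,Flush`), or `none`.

step 1: P3: load  L0  ⟶  IIIS  (L0)  txn=BusRd  M[L0]=90
step 2: P2: load  L2  ⟶  IISI  (L2)  txn=BusRd  M[L2]=20
step 3: P3: load  L1  ⟶  IIIS  (L1)  txn=BusRd  M[L1]=20
step 4: P0: load  L3  ⟶  SIII  (L3)  txn=BusRd  M[L3]=60
step 5: P3: store L2 := 37  ⟶  IIIM  (L2)  txn=BusRdX  M[L2]=20
step 6: P2: load  L3  ⟶  SISI  (L3)  txn=BusRd  M[L3]=60
step 7: P3: load  L1  ⟶  IIIS  (L1)  txn=∅  M[L1]=20
step 8: P0: load  L3  ⟶  SISI  (L3)  txn=∅  M[L3]=60
step 9: P2: load  L2  ⟶  IISS  (L2)  txn=BusRd+Flush  M[L2]=37
step 10: P3: load  L5  ⟶  IIIS  (L5)  txn=BusRd  M[L5]=60
step 11: P2: store L5 := 89  ⟶  IIMI  (L5)  txn=BusRdX  M[L5]=60
step 12: P0: load  L5  ⟶  SISI  (L5)  txn=BusRd+Flush  M[L5]=89
step 13: P3: load  L0  ⟶  IIIS  (L0)  txn=∅  M[L0]=90
step 14: P0: store L1 := 7  ⟶  MIII  (L1)  txn=BusRdX  M[L1]=20
step 15: P1: store L4 := 31  ⟶  IMII  (L4)  txn=BusRdX  M[L4]=10
step 16: P2: store L0 := 90  ⟶  IIMI  (L0)  txn=BusRdX  M[L0]=90
step 17: P0: load  L3  ⟶  SISI  (L3)  txn=∅  M[L3]=60
step 18: P3: load  L4  ⟶  ISIS  (L4)  txn=BusRd+Flush  M[L4]=31

bus = none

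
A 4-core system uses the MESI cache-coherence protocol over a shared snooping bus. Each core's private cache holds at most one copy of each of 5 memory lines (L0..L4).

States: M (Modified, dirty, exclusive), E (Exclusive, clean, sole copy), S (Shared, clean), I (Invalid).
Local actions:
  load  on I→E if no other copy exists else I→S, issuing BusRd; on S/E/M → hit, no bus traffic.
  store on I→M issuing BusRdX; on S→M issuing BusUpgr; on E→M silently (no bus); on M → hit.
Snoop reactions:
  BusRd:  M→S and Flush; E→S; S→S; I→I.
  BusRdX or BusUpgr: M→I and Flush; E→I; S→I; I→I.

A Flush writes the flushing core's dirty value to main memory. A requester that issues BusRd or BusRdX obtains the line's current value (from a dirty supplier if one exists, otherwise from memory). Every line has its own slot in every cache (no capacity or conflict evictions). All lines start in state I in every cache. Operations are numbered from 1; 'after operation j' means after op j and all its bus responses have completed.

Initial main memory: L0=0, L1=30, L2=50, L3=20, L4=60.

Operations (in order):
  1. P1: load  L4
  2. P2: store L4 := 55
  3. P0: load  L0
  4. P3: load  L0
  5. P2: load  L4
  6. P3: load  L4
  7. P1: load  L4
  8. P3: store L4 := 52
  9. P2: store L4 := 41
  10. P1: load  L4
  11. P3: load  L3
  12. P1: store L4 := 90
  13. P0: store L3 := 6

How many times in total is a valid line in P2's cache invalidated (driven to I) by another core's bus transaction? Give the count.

invalidations = 2

[1] P1: load  L4 | P0:I, P1:E(60), P2:I, P3:I | bus: BusRd
[2] P2: store L4 := 55 | P0:I, P1:I, P2:M(55), P3:I | bus: BusRdX
[3] P0: load  L0 | P0:E(0), P1:I, P2:I, P3:I | bus: BusRd
[4] P3: load  L0 | P0:S(0), P1:I, P2:I, P3:S(0) | bus: BusRd
[5] P2: load  L4 | P0:I, P1:I, P2:M(55), P3:I | bus: none
[6] P3: load  L4 | P0:I, P1:I, P2:S(55), P3:S(55) | bus: BusRd,Flush
[7] P1: load  L4 | P0:I, P1:S(55), P2:S(55), P3:S(55) | bus: BusRd
[8] P3: store L4 := 52 | P0:I, P1:I, P2:I, P3:M(52) | bus: BusUpgr
[9] P2: store L4 := 41 | P0:I, P1:I, P2:M(41), P3:I | bus: BusRdX,Flush
[10] P1: load  L4 | P0:I, P1:S(41), P2:S(41), P3:I | bus: BusRd,Flush
[11] P3: load  L3 | P0:I, P1:I, P2:I, P3:E(20) | bus: BusRd
[12] P1: store L4 := 90 | P0:I, P1:M(90), P2:I, P3:I | bus: BusUpgr
[13] P0: store L3 := 6 | P0:M(6), P1:I, P2:I, P3:I | bus: BusRdX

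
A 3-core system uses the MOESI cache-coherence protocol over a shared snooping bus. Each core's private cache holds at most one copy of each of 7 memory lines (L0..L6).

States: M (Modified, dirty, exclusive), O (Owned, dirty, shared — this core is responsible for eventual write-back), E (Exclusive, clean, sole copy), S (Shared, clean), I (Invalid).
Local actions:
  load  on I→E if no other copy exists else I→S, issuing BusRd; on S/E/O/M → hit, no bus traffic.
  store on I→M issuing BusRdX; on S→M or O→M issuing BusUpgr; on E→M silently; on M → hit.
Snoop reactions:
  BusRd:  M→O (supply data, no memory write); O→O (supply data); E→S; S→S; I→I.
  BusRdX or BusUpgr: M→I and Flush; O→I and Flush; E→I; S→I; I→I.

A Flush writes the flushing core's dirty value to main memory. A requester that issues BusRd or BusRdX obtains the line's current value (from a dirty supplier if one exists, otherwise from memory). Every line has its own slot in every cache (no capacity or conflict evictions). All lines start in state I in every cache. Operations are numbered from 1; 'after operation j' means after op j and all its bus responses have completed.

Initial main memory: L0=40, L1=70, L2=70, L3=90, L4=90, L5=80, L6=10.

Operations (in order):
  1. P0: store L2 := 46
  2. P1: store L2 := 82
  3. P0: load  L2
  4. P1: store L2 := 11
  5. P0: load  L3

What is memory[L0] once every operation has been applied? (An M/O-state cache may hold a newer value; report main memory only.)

memory[L0] = 40

  op1 P0: store L2 := 46 → M/I/I on L2; bus BusRdX; mem=70
  op2 P1: store L2 := 82 → I/M/I on L2; bus BusRdX Flush; mem=46
  op3 P0: load  L2 → S/O/I on L2; bus BusRd; mem=46
  op4 P1: store L2 := 11 → I/M/I on L2; bus BusUpgr; mem=46
  op5 P0: load  L3 → E/I/I on L3; bus BusRd; mem=90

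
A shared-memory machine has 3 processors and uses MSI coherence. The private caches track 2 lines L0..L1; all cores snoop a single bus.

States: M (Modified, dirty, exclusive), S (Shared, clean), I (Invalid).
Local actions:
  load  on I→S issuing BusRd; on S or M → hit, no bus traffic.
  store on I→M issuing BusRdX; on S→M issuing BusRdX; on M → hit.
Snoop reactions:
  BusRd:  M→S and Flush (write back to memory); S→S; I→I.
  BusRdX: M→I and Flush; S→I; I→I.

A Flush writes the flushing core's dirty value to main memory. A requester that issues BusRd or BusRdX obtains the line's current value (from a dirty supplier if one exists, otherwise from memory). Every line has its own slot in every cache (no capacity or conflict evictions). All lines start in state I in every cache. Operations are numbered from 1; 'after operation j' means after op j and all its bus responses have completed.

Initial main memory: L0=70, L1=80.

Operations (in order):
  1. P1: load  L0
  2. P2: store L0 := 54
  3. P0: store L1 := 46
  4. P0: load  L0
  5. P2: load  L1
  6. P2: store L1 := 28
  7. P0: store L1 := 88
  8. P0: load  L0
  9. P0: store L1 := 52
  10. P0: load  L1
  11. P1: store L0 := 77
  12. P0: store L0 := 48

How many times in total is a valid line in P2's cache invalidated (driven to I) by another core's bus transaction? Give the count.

step 1: P1: load  L0  ⟶  ISI  (L0)  txn=BusRd  M[L0]=70
step 2: P2: store L0 := 54  ⟶  IIM  (L0)  txn=BusRdX  M[L0]=70
step 3: P0: store L1 := 46  ⟶  MII  (L1)  txn=BusRdX  M[L1]=80
step 4: P0: load  L0  ⟶  SIS  (L0)  txn=BusRd+Flush  M[L0]=54
step 5: P2: load  L1  ⟶  SIS  (L1)  txn=BusRd+Flush  M[L1]=46
step 6: P2: store L1 := 28  ⟶  IIM  (L1)  txn=BusRdX  M[L1]=46
step 7: P0: store L1 := 88  ⟶  MII  (L1)  txn=BusRdX+Flush  M[L1]=28
step 8: P0: load  L0  ⟶  SIS  (L0)  txn=∅  M[L0]=54
step 9: P0: store L1 := 52  ⟶  MII  (L1)  txn=∅  M[L1]=28
step 10: P0: load  L1  ⟶  MII  (L1)  txn=∅  M[L1]=28
step 11: P1: store L0 := 77  ⟶  IMI  (L0)  txn=BusRdX  M[L0]=54
step 12: P0: store L0 := 48  ⟶  MII  (L0)  txn=BusRdX+Flush  M[L0]=77

invalidations = 2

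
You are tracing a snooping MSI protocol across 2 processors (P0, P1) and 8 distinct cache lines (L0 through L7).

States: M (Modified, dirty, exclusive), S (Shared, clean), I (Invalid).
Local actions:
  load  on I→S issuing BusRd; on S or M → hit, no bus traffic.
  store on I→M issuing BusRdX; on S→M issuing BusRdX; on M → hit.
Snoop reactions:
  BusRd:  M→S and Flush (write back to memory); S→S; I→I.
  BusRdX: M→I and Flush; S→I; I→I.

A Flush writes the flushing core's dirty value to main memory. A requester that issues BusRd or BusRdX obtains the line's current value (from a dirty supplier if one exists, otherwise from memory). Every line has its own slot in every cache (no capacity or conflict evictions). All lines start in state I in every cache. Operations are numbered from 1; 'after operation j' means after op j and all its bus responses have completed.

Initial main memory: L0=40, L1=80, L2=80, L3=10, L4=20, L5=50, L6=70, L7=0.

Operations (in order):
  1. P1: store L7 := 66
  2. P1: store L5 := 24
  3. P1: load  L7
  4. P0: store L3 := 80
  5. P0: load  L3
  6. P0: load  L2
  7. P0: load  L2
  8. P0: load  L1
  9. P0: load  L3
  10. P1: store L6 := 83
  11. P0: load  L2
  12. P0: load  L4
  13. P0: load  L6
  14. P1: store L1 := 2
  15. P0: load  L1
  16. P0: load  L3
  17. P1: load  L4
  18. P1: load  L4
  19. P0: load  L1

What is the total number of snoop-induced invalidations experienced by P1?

invalidations = 0

  op1 P1: store L7 := 66 → I/M on L7; bus BusRdX; mem=0
  op2 P1: store L5 := 24 → I/M on L5; bus BusRdX; mem=50
  op3 P1: load  L7 → I/M on L7; bus (none); mem=0
  op4 P0: store L3 := 80 → M/I on L3; bus BusRdX; mem=10
  op5 P0: load  L3 → M/I on L3; bus (none); mem=10
  op6 P0: load  L2 → S/I on L2; bus BusRd; mem=80
  op7 P0: load  L2 → S/I on L2; bus (none); mem=80
  op8 P0: load  L1 → S/I on L1; bus BusRd; mem=80
  op9 P0: load  L3 → M/I on L3; bus (none); mem=10
  op10 P1: store L6 := 83 → I/M on L6; bus BusRdX; mem=70
  op11 P0: load  L2 → S/I on L2; bus (none); mem=80
  op12 P0: load  L4 → S/I on L4; bus BusRd; mem=20
  op13 P0: load  L6 → S/S on L6; bus BusRd Flush; mem=83
  op14 P1: store L1 := 2 → I/M on L1; bus BusRdX; mem=80
  op15 P0: load  L1 → S/S on L1; bus BusRd Flush; mem=2
  op16 P0: load  L3 → M/I on L3; bus (none); mem=10
  op17 P1: load  L4 → S/S on L4; bus BusRd; mem=20
  op18 P1: load  L4 → S/S on L4; bus (none); mem=20
  op19 P0: load  L1 → S/S on L1; bus (none); mem=2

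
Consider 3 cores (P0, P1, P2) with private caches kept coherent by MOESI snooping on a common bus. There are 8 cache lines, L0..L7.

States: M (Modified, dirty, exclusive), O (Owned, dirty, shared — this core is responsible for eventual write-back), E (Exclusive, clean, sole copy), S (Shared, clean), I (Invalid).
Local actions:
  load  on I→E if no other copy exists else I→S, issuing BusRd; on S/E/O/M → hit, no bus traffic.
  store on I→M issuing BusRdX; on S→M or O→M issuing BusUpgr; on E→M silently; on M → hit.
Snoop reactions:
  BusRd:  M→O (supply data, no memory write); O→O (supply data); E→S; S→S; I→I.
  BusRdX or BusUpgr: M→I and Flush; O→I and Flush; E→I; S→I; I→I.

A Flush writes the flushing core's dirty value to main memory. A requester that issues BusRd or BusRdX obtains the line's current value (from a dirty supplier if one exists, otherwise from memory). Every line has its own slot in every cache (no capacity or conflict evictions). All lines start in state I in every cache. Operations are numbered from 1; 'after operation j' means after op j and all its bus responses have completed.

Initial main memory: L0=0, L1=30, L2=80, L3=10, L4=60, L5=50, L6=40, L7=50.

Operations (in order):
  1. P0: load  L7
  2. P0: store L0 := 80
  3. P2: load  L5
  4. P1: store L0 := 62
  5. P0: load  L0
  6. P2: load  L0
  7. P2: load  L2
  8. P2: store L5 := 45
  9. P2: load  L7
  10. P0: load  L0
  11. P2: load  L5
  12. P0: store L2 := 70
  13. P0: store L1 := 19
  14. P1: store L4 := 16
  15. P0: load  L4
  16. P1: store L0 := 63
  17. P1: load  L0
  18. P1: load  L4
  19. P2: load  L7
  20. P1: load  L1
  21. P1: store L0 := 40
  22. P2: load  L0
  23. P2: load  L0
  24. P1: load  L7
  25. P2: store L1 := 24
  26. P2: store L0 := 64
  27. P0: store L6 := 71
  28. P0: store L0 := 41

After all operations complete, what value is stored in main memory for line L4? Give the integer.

1. P0: load  L7  bus=[BusRd]  L7: P0=E P1=I P2=I  mem[L7]=50
2. P0: store L0 := 80  bus=[BusRdX]  L0: P0=M P1=I P2=I  mem[L0]=0
3. P2: load  L5  bus=[BusRd]  L5: P0=I P1=I P2=E  mem[L5]=50
4. P1: store L0 := 62  bus=[BusRdX,Flush]  L0: P0=I P1=M P2=I  mem[L0]=80
5. P0: load  L0  bus=[BusRd]  L0: P0=S P1=O P2=I  mem[L0]=80
6. P2: load  L0  bus=[BusRd]  L0: P0=S P1=O P2=S  mem[L0]=80
7. P2: load  L2  bus=[BusRd]  L2: P0=I P1=I P2=E  mem[L2]=80
8. P2: store L5 := 45  bus=[-]  L5: P0=I P1=I P2=M  mem[L5]=50
9. P2: load  L7  bus=[BusRd]  L7: P0=S P1=I P2=S  mem[L7]=50
10. P0: load  L0  bus=[-]  L0: P0=S P1=O P2=S  mem[L0]=80
11. P2: load  L5  bus=[-]  L5: P0=I P1=I P2=M  mem[L5]=50
12. P0: store L2 := 70  bus=[BusRdX]  L2: P0=M P1=I P2=I  mem[L2]=80
13. P0: store L1 := 19  bus=[BusRdX]  L1: P0=M P1=I P2=I  mem[L1]=30
14. P1: store L4 := 16  bus=[BusRdX]  L4: P0=I P1=M P2=I  mem[L4]=60
15. P0: load  L4  bus=[BusRd]  L4: P0=S P1=O P2=I  mem[L4]=60
16. P1: store L0 := 63  bus=[BusUpgr]  L0: P0=I P1=M P2=I  mem[L0]=80
17. P1: load  L0  bus=[-]  L0: P0=I P1=M P2=I  mem[L0]=80
18. P1: load  L4  bus=[-]  L4: P0=S P1=O P2=I  mem[L4]=60
19. P2: load  L7  bus=[-]  L7: P0=S P1=I P2=S  mem[L7]=50
20. P1: load  L1  bus=[BusRd]  L1: P0=O P1=S P2=I  mem[L1]=30
21. P1: store L0 := 40  bus=[-]  L0: P0=I P1=M P2=I  mem[L0]=80
22. P2: load  L0  bus=[BusRd]  L0: P0=I P1=O P2=S  mem[L0]=80
23. P2: load  L0  bus=[-]  L0: P0=I P1=O P2=S  mem[L0]=80
24. P1: load  L7  bus=[BusRd]  L7: P0=S P1=S P2=S  mem[L7]=50
25. P2: store L1 := 24  bus=[BusRdX,Flush]  L1: P0=I P1=I P2=M  mem[L1]=19
26. P2: store L0 := 64  bus=[BusUpgr,Flush]  L0: P0=I P1=I P2=M  mem[L0]=40
27. P0: store L6 := 71  bus=[BusRdX]  L6: P0=M P1=I P2=I  mem[L6]=40
28. P0: store L0 := 41  bus=[BusRdX,Flush]  L0: P0=M P1=I P2=I  mem[L0]=64

memory[L4] = 60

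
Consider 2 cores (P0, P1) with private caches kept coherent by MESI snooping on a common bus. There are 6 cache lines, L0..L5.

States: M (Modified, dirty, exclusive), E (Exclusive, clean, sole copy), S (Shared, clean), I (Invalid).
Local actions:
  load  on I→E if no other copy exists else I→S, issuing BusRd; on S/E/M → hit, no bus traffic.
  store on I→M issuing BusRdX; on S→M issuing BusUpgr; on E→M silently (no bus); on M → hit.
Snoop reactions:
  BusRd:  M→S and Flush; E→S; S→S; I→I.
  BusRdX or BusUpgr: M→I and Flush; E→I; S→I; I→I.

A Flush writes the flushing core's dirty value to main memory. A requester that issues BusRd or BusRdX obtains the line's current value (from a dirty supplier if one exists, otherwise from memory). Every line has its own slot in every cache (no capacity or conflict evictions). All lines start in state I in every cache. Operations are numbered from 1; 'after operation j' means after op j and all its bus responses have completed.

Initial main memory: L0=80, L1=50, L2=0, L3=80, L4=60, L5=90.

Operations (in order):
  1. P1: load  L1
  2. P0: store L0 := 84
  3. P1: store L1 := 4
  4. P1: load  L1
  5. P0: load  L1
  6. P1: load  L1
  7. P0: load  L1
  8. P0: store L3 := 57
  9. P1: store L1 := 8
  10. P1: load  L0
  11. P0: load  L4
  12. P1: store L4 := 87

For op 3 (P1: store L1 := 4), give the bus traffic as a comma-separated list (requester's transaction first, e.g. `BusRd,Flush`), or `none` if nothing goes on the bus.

step 1: P1: load  L1  ⟶  IE  (L1)  txn=BusRd  M[L1]=50
step 2: P0: store L0 := 84  ⟶  MI  (L0)  txn=BusRdX  M[L0]=80
step 3: P1: store L1 := 4  ⟶  IM  (L1)  txn=∅  M[L1]=50
step 4: P1: load  L1  ⟶  IM  (L1)  txn=∅  M[L1]=50
step 5: P0: load  L1  ⟶  SS  (L1)  txn=BusRd+Flush  M[L1]=4
step 6: P1: load  L1  ⟶  SS  (L1)  txn=∅  M[L1]=4
step 7: P0: load  L1  ⟶  SS  (L1)  txn=∅  M[L1]=4
step 8: P0: store L3 := 57  ⟶  MI  (L3)  txn=BusRdX  M[L3]=80
step 9: P1: store L1 := 8  ⟶  IM  (L1)  txn=BusUpgr  M[L1]=4
step 10: P1: load  L0  ⟶  SS  (L0)  txn=BusRd+Flush  M[L0]=84
step 11: P0: load  L4  ⟶  EI  (L4)  txn=BusRd  M[L4]=60
step 12: P1: store L4 := 87  ⟶  IM  (L4)  txn=BusRdX  M[L4]=60

bus = none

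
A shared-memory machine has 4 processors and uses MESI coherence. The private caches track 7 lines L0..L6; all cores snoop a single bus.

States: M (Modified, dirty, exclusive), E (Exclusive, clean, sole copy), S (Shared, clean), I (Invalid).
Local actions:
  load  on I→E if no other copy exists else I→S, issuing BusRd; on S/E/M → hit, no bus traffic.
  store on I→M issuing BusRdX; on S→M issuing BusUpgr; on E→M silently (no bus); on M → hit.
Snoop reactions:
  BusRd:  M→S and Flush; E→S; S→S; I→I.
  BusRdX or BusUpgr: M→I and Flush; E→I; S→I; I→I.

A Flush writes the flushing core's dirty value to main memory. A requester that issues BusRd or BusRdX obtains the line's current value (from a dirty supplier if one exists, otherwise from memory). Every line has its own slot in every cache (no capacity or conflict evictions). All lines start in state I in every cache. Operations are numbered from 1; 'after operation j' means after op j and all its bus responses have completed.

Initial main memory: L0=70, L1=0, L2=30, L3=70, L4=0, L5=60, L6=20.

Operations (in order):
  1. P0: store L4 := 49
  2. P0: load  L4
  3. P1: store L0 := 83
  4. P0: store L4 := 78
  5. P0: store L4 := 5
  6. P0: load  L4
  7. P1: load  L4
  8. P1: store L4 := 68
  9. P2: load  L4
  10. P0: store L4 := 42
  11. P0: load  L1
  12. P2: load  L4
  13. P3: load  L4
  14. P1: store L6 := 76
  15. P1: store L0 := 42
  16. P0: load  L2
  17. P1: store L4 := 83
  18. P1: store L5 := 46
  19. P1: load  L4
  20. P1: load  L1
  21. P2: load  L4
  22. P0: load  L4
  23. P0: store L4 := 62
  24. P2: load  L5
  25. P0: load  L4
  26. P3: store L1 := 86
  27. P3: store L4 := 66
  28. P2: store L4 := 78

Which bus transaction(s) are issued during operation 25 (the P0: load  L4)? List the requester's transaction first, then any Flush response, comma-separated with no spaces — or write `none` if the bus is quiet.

bus = none

[1] P0: store L4 := 49 | P0:M(49), P1:I, P2:I, P3:I | bus: BusRdX
[2] P0: load  L4 | P0:M(49), P1:I, P2:I, P3:I | bus: none
[3] P1: store L0 := 83 | P0:I, P1:M(83), P2:I, P3:I | bus: BusRdX
[4] P0: store L4 := 78 | P0:M(78), P1:I, P2:I, P3:I | bus: none
[5] P0: store L4 := 5 | P0:M(5), P1:I, P2:I, P3:I | bus: none
[6] P0: load  L4 | P0:M(5), P1:I, P2:I, P3:I | bus: none
[7] P1: load  L4 | P0:S(5), P1:S(5), P2:I, P3:I | bus: BusRd,Flush
[8] P1: store L4 := 68 | P0:I, P1:M(68), P2:I, P3:I | bus: BusUpgr
[9] P2: load  L4 | P0:I, P1:S(68), P2:S(68), P3:I | bus: BusRd,Flush
[10] P0: store L4 := 42 | P0:M(42), P1:I, P2:I, P3:I | bus: BusRdX
[11] P0: load  L1 | P0:E(0), P1:I, P2:I, P3:I | bus: BusRd
[12] P2: load  L4 | P0:S(42), P1:I, P2:S(42), P3:I | bus: BusRd,Flush
[13] P3: load  L4 | P0:S(42), P1:I, P2:S(42), P3:S(42) | bus: BusRd
[14] P1: store L6 := 76 | P0:I, P1:M(76), P2:I, P3:I | bus: BusRdX
[15] P1: store L0 := 42 | P0:I, P1:M(42), P2:I, P3:I | bus: none
[16] P0: load  L2 | P0:E(30), P1:I, P2:I, P3:I | bus: BusRd
[17] P1: store L4 := 83 | P0:I, P1:M(83), P2:I, P3:I | bus: BusRdX
[18] P1: store L5 := 46 | P0:I, P1:M(46), P2:I, P3:I | bus: BusRdX
[19] P1: load  L4 | P0:I, P1:M(83), P2:I, P3:I | bus: none
[20] P1: load  L1 | P0:S(0), P1:S(0), P2:I, P3:I | bus: BusRd
[21] P2: load  L4 | P0:I, P1:S(83), P2:S(83), P3:I | bus: BusRd,Flush
[22] P0: load  L4 | P0:S(83), P1:S(83), P2:S(83), P3:I | bus: BusRd
[23] P0: store L4 := 62 | P0:M(62), P1:I, P2:I, P3:I | bus: BusUpgr
[24] P2: load  L5 | P0:I, P1:S(46), P2:S(46), P3:I | bus: BusRd,Flush
[25] P0: load  L4 | P0:M(62), P1:I, P2:I, P3:I | bus: none
[26] P3: store L1 := 86 | P0:I, P1:I, P2:I, P3:M(86) | bus: BusRdX
[27] P3: store L4 := 66 | P0:I, P1:I, P2:I, P3:M(66) | bus: BusRdX,Flush
[28] P2: store L4 := 78 | P0:I, P1:I, P2:M(78), P3:I | bus: BusRdX,Flush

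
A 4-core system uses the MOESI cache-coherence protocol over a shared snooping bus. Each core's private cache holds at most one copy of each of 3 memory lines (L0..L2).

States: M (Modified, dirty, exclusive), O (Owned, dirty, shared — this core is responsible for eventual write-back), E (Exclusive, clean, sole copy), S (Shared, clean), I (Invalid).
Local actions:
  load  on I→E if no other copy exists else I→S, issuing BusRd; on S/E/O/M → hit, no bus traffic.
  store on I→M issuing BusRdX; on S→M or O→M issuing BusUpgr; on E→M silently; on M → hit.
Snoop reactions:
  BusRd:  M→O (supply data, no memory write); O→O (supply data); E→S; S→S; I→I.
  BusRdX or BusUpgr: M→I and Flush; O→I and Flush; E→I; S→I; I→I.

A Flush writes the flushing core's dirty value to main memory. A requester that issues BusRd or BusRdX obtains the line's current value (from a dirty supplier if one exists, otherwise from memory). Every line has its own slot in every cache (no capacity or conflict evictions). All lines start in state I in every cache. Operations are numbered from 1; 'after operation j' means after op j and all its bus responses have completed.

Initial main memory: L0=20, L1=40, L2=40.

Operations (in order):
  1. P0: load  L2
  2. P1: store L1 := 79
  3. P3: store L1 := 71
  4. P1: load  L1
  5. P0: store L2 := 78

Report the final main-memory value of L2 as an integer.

  op1 P0: load  L2 → E/I/I/I on L2; bus BusRd; mem=40
  op2 P1: store L1 := 79 → I/M/I/I on L1; bus BusRdX; mem=40
  op3 P3: store L1 := 71 → I/I/I/M on L1; bus BusRdX Flush; mem=79
  op4 P1: load  L1 → I/S/I/O on L1; bus BusRd; mem=79
  op5 P0: store L2 := 78 → M/I/I/I on L2; bus (none); mem=40

memory[L2] = 40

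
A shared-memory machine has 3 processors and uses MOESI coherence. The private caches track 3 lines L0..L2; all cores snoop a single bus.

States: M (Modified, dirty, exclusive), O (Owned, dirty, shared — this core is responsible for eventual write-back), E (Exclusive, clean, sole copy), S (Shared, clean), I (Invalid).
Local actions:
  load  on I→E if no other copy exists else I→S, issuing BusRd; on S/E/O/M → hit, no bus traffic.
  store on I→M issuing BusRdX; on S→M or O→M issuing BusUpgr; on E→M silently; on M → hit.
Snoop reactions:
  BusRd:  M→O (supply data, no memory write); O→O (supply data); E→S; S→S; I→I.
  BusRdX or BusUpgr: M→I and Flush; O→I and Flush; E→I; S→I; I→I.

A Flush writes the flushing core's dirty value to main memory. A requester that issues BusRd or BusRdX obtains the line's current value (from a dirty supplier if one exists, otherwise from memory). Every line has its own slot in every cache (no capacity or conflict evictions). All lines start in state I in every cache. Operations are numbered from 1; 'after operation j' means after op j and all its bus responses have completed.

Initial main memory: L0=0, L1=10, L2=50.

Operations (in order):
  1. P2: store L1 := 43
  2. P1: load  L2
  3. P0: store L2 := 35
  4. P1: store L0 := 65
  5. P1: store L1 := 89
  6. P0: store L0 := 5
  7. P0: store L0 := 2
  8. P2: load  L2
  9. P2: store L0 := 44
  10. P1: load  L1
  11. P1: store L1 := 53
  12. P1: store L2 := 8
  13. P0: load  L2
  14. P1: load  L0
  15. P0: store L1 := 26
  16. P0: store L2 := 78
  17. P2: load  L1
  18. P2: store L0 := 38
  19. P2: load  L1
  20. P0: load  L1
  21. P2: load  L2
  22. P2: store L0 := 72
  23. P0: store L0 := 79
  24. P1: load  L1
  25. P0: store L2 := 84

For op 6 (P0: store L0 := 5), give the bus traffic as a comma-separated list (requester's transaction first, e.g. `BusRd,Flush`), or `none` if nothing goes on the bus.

1. P2: store L1 := 43  bus=[BusRdX]  L1: P0=I P1=I P2=M  mem[L1]=10
2. P1: load  L2  bus=[BusRd]  L2: P0=I P1=E P2=I  mem[L2]=50
3. P0: store L2 := 35  bus=[BusRdX]  L2: P0=M P1=I P2=I  mem[L2]=50
4. P1: store L0 := 65  bus=[BusRdX]  L0: P0=I P1=M P2=I  mem[L0]=0
5. P1: store L1 := 89  bus=[BusRdX,Flush]  L1: P0=I P1=M P2=I  mem[L1]=43
6. P0: store L0 := 5  bus=[BusRdX,Flush]  L0: P0=M P1=I P2=I  mem[L0]=65
7. P0: store L0 := 2  bus=[-]  L0: P0=M P1=I P2=I  mem[L0]=65
8. P2: load  L2  bus=[BusRd]  L2: P0=O P1=I P2=S  mem[L2]=50
9. P2: store L0 := 44  bus=[BusRdX,Flush]  L0: P0=I P1=I P2=M  mem[L0]=2
10. P1: load  L1  bus=[-]  L1: P0=I P1=M P2=I  mem[L1]=43
11. P1: store L1 := 53  bus=[-]  L1: P0=I P1=M P2=I  mem[L1]=43
12. P1: store L2 := 8  bus=[BusRdX,Flush]  L2: P0=I P1=M P2=I  mem[L2]=35
13. P0: load  L2  bus=[BusRd]  L2: P0=S P1=O P2=I  mem[L2]=35
14. P1: load  L0  bus=[BusRd]  L0: P0=I P1=S P2=O  mem[L0]=2
15. P0: store L1 := 26  bus=[BusRdX,Flush]  L1: P0=M P1=I P2=I  mem[L1]=53
16. P0: store L2 := 78  bus=[BusUpgr,Flush]  L2: P0=M P1=I P2=I  mem[L2]=8
17. P2: load  L1  bus=[BusRd]  L1: P0=O P1=I P2=S  mem[L1]=53
18. P2: store L0 := 38  bus=[BusUpgr]  L0: P0=I P1=I P2=M  mem[L0]=2
19. P2: load  L1  bus=[-]  L1: P0=O P1=I P2=S  mem[L1]=53
20. P0: load  L1  bus=[-]  L1: P0=O P1=I P2=S  mem[L1]=53
21. P2: load  L2  bus=[BusRd]  L2: P0=O P1=I P2=S  mem[L2]=8
22. P2: store L0 := 72  bus=[-]  L0: P0=I P1=I P2=M  mem[L0]=2
23. P0: store L0 := 79  bus=[BusRdX,Flush]  L0: P0=M P1=I P2=I  mem[L0]=72
24. P1: load  L1  bus=[BusRd]  L1: P0=O P1=S P2=S  mem[L1]=53
25. P0: store L2 := 84  bus=[BusUpgr]  L2: P0=M P1=I P2=I  mem[L2]=8

bus = BusRdX,Flush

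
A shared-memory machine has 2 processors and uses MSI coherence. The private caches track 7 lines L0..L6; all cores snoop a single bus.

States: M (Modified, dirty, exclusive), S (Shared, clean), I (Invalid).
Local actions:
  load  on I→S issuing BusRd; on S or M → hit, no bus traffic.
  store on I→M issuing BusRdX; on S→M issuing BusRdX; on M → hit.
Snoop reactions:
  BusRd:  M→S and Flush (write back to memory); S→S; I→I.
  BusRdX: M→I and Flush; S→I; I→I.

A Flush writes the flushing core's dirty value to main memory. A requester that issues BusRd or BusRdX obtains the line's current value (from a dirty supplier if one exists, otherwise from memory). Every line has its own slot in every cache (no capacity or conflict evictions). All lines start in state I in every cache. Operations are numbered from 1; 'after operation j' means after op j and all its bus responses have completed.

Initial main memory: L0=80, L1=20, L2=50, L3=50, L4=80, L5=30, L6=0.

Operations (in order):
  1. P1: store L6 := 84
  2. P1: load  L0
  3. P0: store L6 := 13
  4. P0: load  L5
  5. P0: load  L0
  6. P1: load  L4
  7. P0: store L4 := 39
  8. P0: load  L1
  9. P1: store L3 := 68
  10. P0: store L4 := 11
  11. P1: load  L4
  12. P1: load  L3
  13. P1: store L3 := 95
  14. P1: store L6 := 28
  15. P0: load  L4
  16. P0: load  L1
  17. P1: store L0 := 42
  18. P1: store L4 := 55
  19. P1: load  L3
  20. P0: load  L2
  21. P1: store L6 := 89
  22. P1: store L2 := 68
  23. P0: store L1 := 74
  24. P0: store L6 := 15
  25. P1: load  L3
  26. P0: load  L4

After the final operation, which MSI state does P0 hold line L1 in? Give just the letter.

1. P1: store L6 := 84  bus=[BusRdX]  L6: P0=I P1=M  mem[L6]=0
2. P1: load  L0  bus=[BusRd]  L0: P0=I P1=S  mem[L0]=80
3. P0: store L6 := 13  bus=[BusRdX,Flush]  L6: P0=M P1=I  mem[L6]=84
4. P0: load  L5  bus=[BusRd]  L5: P0=S P1=I  mem[L5]=30
5. P0: load  L0  bus=[BusRd]  L0: P0=S P1=S  mem[L0]=80
6. P1: load  L4  bus=[BusRd]  L4: P0=I P1=S  mem[L4]=80
7. P0: store L4 := 39  bus=[BusRdX]  L4: P0=M P1=I  mem[L4]=80
8. P0: load  L1  bus=[BusRd]  L1: P0=S P1=I  mem[L1]=20
9. P1: store L3 := 68  bus=[BusRdX]  L3: P0=I P1=M  mem[L3]=50
10. P0: store L4 := 11  bus=[-]  L4: P0=M P1=I  mem[L4]=80
11. P1: load  L4  bus=[BusRd,Flush]  L4: P0=S P1=S  mem[L4]=11
12. P1: load  L3  bus=[-]  L3: P0=I P1=M  mem[L3]=50
13. P1: store L3 := 95  bus=[-]  L3: P0=I P1=M  mem[L3]=50
14. P1: store L6 := 28  bus=[BusRdX,Flush]  L6: P0=I P1=M  mem[L6]=13
15. P0: load  L4  bus=[-]  L4: P0=S P1=S  mem[L4]=11
16. P0: load  L1  bus=[-]  L1: P0=S P1=I  mem[L1]=20
17. P1: store L0 := 42  bus=[BusRdX]  L0: P0=I P1=M  mem[L0]=80
18. P1: store L4 := 55  bus=[BusRdX]  L4: P0=I P1=M  mem[L4]=11
19. P1: load  L3  bus=[-]  L3: P0=I P1=M  mem[L3]=50
20. P0: load  L2  bus=[BusRd]  L2: P0=S P1=I  mem[L2]=50
21. P1: store L6 := 89  bus=[-]  L6: P0=I P1=M  mem[L6]=13
22. P1: store L2 := 68  bus=[BusRdX]  L2: P0=I P1=M  mem[L2]=50
23. P0: store L1 := 74  bus=[BusRdX]  L1: P0=M P1=I  mem[L1]=20
24. P0: store L6 := 15  bus=[BusRdX,Flush]  L6: P0=M P1=I  mem[L6]=89
25. P1: load  L3  bus=[-]  L3: P0=I P1=M  mem[L3]=50
26. P0: load  L4  bus=[BusRd,Flush]  L4: P0=S P1=S  mem[L4]=55

state = M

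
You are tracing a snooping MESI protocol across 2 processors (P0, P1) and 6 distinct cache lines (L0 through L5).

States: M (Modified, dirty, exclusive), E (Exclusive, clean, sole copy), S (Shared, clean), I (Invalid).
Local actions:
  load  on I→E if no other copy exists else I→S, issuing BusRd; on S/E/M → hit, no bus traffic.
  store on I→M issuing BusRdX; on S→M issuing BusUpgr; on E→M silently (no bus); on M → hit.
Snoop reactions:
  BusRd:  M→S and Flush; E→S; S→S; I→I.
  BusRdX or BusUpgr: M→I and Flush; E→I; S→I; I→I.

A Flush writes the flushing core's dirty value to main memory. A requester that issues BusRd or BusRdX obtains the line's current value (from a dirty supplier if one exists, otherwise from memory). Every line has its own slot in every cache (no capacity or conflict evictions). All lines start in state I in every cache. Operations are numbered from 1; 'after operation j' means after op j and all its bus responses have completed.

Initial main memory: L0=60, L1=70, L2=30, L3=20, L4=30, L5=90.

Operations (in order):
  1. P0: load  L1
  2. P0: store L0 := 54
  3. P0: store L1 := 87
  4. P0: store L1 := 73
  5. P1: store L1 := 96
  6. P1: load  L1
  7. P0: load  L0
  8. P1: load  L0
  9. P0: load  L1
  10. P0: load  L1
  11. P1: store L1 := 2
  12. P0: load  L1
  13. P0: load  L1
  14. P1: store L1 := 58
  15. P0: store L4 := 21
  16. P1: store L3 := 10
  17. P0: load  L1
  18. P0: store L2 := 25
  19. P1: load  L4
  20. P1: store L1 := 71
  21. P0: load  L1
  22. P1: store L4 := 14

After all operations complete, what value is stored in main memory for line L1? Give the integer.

memory[L1] = 71

[1] P0: load  L1 | P0:E(70), P1:I | bus: BusRd
[2] P0: store L0 := 54 | P0:M(54), P1:I | bus: BusRdX
[3] P0: store L1 := 87 | P0:M(87), P1:I | bus: none
[4] P0: store L1 := 73 | P0:M(73), P1:I | bus: none
[5] P1: store L1 := 96 | P0:I, P1:M(96) | bus: BusRdX,Flush
[6] P1: load  L1 | P0:I, P1:M(96) | bus: none
[7] P0: load  L0 | P0:M(54), P1:I | bus: none
[8] P1: load  L0 | P0:S(54), P1:S(54) | bus: BusRd,Flush
[9] P0: load  L1 | P0:S(96), P1:S(96) | bus: BusRd,Flush
[10] P0: load  L1 | P0:S(96), P1:S(96) | bus: none
[11] P1: store L1 := 2 | P0:I, P1:M(2) | bus: BusUpgr
[12] P0: load  L1 | P0:S(2), P1:S(2) | bus: BusRd,Flush
[13] P0: load  L1 | P0:S(2), P1:S(2) | bus: none
[14] P1: store L1 := 58 | P0:I, P1:M(58) | bus: BusUpgr
[15] P0: store L4 := 21 | P0:M(21), P1:I | bus: BusRdX
[16] P1: store L3 := 10 | P0:I, P1:M(10) | bus: BusRdX
[17] P0: load  L1 | P0:S(58), P1:S(58) | bus: BusRd,Flush
[18] P0: store L2 := 25 | P0:M(25), P1:I | bus: BusRdX
[19] P1: load  L4 | P0:S(21), P1:S(21) | bus: BusRd,Flush
[20] P1: store L1 := 71 | P0:I, P1:M(71) | bus: BusUpgr
[21] P0: load  L1 | P0:S(71), P1:S(71) | bus: BusRd,Flush
[22] P1: store L4 := 14 | P0:I, P1:M(14) | bus: BusUpgr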